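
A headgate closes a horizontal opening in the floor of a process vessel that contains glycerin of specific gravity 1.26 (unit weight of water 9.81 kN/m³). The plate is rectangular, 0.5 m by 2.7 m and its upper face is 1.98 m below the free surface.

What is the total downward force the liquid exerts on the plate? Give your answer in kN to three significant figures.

F ≈ 33.0 kN

γ = 1.26 × 9.81 = 12.3606 kN/m³.
The plate is horizontal, so pressure is uniform at p = γ·h = 12.3606 × 1.98 = 24.474 kN/m².
A = 0.5 × 2.7 = 1.35 m².
F = p·A = 24.474 × 1.35 = 33.0399 kN.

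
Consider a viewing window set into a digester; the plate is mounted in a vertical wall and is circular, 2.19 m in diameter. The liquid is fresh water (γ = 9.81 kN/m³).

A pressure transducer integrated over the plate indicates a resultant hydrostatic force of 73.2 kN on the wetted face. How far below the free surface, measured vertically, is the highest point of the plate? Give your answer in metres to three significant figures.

d_top ≈ 0.886 m

γ = 9.81 kN/m³.
A = π(1.095)² = 3.76685 m².
From F = γ·h_c·A, the centroid depth is h_c = 73.2/(9.81 × 3.76685) = 1.98091 m.
The centroid is at the centre, 1.095 m below the top of the plate, so the highest point sits at h_top = 1.98091 − 1.095 = 0.88591 m below the surface.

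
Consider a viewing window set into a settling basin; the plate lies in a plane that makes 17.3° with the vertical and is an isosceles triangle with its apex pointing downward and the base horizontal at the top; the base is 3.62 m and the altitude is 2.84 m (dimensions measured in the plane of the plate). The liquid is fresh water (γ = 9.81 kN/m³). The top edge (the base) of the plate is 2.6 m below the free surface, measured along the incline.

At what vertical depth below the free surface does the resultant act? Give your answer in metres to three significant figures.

γ = 9.81 kN/m³.
The plate makes 17.3° with the vertical, i.e. θ = 90° − 17.3° = 72.7° to the horizontal. Measuring y along the incline from the free-surface line, vertical depth h = y·sinθ with sinθ = 0.954761.
With the apex down, the centroid sits h/3 = 2.84/3 = 0.946667 m below the base (the top edge), so y_c = 2.6 + 0.946667 = 3.54667 m and h_c = 3.54667 × 0.954761 = 3.38622 m.
A = ½ × 3.62 × 2.84 = 5.1404 m².
Resultant F = γ·h_c·A = 9.81 × 3.38622 × 5.1404 = 170.758 kN.
I_c = b·h³/36 = 3.62 × 2.84³/36 = 2.30336 m⁴.
Centre of pressure: y_p = y_c + I_c/(y_c·A) = 3.54667 + 2.30336/(3.54667 × 5.1404) = 3.54667 + 0.126341 = 3.67301 m along the plane.
Vertically, h_p = y_p·sinθ = 3.67301 × 0.954761 = 3.50685 m.

h_p = 3.51 m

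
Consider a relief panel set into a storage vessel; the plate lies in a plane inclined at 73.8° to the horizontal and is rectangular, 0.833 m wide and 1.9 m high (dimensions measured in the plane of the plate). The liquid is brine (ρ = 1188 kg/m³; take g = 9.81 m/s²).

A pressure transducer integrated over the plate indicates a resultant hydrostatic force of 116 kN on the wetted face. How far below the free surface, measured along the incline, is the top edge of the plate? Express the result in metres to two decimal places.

γ = ρg = 1188 × 9.81 / 1000 = 11.65428 kN/m³.
A = 0.833 × 1.9 = 1.5827 m².
From F = γ·h_c·A, the centroid depth is h_c = 116/(11.65428 × 1.5827) = 6.28889 m.
Let θ = 73.8° be the plate's angle to the horizontal; measure y along the incline from where the plane meets the free surface. Vertical depth h = y·sinθ with sinθ = 0.960294.
Along the incline, y_c = h_c/sinθ = 6.28889/0.960294 = 6.54892 m.
The centroid lies 1.9/2 = 0.95 m below the top edge, so the top edge sits at y_top = 6.54892 − 0.95 = 5.59892 m along the incline.

y_top ≈ 5.60 m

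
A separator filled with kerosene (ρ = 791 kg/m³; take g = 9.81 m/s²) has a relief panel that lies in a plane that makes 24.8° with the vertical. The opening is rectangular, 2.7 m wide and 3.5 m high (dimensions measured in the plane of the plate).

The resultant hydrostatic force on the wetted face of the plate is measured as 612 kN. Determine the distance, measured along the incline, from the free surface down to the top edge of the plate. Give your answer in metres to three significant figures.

y_top ≈ 7.44 m

γ = ρg = 791 × 9.81 / 1000 = 7.75971 kN/m³.
A = 2.7 × 3.5 = 9.45 m².
From F = γ·h_c·A, the centroid depth is h_c = 612/(7.75971 × 9.45) = 8.34592 m.
The plate makes 24.8° with the vertical, i.e. θ = 90° − 24.8° = 65.2° to the horizontal. Measuring y along the incline from the free-surface line, vertical depth h = y·sinθ with sinθ = 0.907777.
Along the incline, y_c = h_c/sinθ = 8.34592/0.907777 = 9.1938 m.
The centroid lies 3.5/2 = 1.75 m below the top edge, so the top edge sits at y_top = 9.1938 − 1.75 = 7.4438 m along the incline.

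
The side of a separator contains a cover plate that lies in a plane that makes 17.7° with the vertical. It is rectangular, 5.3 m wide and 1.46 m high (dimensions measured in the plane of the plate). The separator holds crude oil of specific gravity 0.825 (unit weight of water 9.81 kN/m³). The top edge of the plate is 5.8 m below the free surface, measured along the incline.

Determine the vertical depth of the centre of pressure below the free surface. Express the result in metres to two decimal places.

γ = 0.825 × 9.81 = 8.09325 kN/m³.
The plate makes 17.7° with the vertical, i.e. θ = 90° − 17.7° = 72.3° to the horizontal. Measuring y along the incline from the free-surface line, vertical depth h = y·sinθ with sinθ = 0.952661.
The centroid lies 1.46/2 = 0.73 m below the top edge, so y_c = 5.8 + 0.73 = 6.53 m and h_c = 6.53 × 0.952661 = 6.22088 m.
A = 5.3 × 1.46 = 7.738 m².
Resultant F = γ·h_c·A = 8.09325 × 6.22088 × 7.738 = 389.586 kN.
I_c = b·h³/12 = 5.3 × 1.46³/12 = 1.37453 m⁴.
Centre of pressure: y_p = y_c + I_c/(y_c·A) = 6.53 + 1.37453/(6.53 × 7.738) = 6.53 + 0.0272027 = 6.5572 m along the plane.
Vertically, h_p = y_p·sinθ = 6.5572 × 0.952661 = 6.24679 m.

h_p = 6.25 m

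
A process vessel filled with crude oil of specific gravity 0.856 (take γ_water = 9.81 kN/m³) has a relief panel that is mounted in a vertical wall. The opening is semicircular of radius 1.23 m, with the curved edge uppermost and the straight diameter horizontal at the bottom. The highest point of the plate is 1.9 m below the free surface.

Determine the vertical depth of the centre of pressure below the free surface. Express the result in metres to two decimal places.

γ = 0.856 × 9.81 = 8.39736 kN/m³.
The centroid lies 4r/(3π) = 0.522028 m above the diameter, so r − 4r/(3π) = 1.23 − 0.522028 = 0.707972 m below the topmost point, so the centroid depth is h_c = 1.9 + 0.707972 = 2.60797 m.
A = πr²/2 = π × 1.23²/2 = 2.37646 m².
Resultant F = γ·h_c·A = 8.39736 × 2.60797 × 2.37646 = 52.0446 kN.
I_c = (π/8 − 8/(9π))·r⁴ = 0.109757 × 1.23⁴ = 0.251219 m⁴.
Centre of pressure: y_p = y_c + I_c/(y_c·A) = 2.60797 + 0.251219/(2.60797 × 2.37646) = 2.60797 + 0.040534 = 2.6485 m along the plane.

h_p = 2.65 m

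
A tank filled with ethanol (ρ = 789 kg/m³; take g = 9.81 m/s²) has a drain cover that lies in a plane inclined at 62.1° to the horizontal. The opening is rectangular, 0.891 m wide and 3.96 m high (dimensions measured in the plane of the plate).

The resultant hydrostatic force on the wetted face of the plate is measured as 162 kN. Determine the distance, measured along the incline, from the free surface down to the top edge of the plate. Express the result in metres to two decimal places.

γ = ρg = 789 × 9.81 / 1000 = 7.74009 kN/m³.
A = 0.891 × 3.96 = 3.52836 m².
From F = γ·h_c·A, the centroid depth is h_c = 162/(7.74009 × 3.52836) = 5.93193 m.
Let θ = 62.1° be the plate's angle to the horizontal; measure y along the incline from where the plane meets the free surface. Vertical depth h = y·sinθ with sinθ = 0.883766.
Along the incline, y_c = h_c/sinθ = 5.93193/0.883766 = 6.7121 m.
The centroid lies 3.96/2 = 1.98 m below the top edge, so the top edge sits at y_top = 6.7121 − 1.98 = 4.7321 m along the incline.

y_top ≈ 4.73 m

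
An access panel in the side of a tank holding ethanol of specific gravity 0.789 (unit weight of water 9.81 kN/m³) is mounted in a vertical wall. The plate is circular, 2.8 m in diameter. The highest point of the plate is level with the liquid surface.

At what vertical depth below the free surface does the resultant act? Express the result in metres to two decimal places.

γ = 0.789 × 9.81 = 7.74009 kN/m³.
The centroid is at the centre, 1.4 m below the top of the plate, so the centroid depth is h_c = 1.4 m.
A = π(1.4)² = 6.15752 m².
Resultant F = γ·h_c·A = 7.74009 × 1.4 × 6.15752 = 66.7237 kN.
I_c = πr⁴/4 = π × 1.4⁴/4 = 3.01719 m⁴.
Centre of pressure: y_p = y_c + I_c/(y_c·A) = 1.4 + 3.01719/(1.4 × 6.15752) = 1.4 + 0.350001 = 1.75 m along the plane.

h_p = 1.75 m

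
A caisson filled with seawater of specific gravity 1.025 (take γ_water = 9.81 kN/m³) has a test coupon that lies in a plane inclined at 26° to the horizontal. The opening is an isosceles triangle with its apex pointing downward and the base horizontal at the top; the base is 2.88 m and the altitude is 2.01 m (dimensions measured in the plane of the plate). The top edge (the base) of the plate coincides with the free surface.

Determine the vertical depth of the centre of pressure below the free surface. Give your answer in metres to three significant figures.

h_p = 0.441 m

γ = 1.025 × 9.81 = 10.05525 kN/m³.
Let θ = 26° be the plate's angle to the horizontal; measure y along the incline from where the plane meets the free surface. Vertical depth h = y·sinθ with sinθ = 0.438371.
With the apex down, the centroid sits h/3 = 2.01/3 = 0.67 m below the base (the top edge), so y_c = 0.67 m and h_c = 0.67 × 0.438371 = 0.293709 m.
A = ½ × 2.88 × 2.01 = 2.8944 m².
Resultant F = γ·h_c·A = 10.05525 × 0.293709 × 2.8944 = 8.54808 kN.
I_c = b·h³/36 = 2.88 × 2.01³/36 = 0.649648 m⁴.
Centre of pressure: y_p = y_c + I_c/(y_c·A) = 0.67 + 0.649648/(0.67 × 2.8944) = 0.67 + 0.335 = 1.005 m along the plane.
Vertically, h_p = y_p·sinθ = 1.005 × 0.438371 = 0.440563 m.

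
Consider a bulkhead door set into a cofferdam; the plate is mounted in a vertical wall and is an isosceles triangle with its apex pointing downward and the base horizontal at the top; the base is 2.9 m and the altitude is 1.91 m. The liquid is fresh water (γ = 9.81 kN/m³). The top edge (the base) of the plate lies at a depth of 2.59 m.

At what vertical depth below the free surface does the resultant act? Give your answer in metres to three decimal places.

h_p = 3.289 m

γ = 9.81 kN/m³.
With the apex down, the centroid sits h/3 = 1.91/3 = 0.636667 m below the base (the top edge), so the centroid depth is h_c = 2.59 + 0.636667 = 3.22667 m.
A = ½ × 2.9 × 1.91 = 2.7695 m².
Resultant F = γ·h_c·A = 9.81 × 3.22667 × 2.7695 = 87.6647 kN.
I_c = b·h³/36 = 2.9 × 1.91³/36 = 0.561301 m⁴.
Centre of pressure: y_p = y_c + I_c/(y_c·A) = 3.22667 + 0.561301/(3.22667 × 2.7695) = 3.22667 + 0.0628116 = 3.28948 m along the plane.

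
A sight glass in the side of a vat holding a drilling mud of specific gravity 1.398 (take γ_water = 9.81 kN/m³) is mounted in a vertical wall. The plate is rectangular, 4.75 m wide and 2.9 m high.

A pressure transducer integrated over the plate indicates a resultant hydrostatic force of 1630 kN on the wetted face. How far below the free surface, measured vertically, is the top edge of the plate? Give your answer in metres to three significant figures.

γ = 1.398 × 9.81 = 13.71438 kN/m³.
A = 4.75 × 2.9 = 13.775 m².
From F = γ·h_c·A, the centroid depth is h_c = 1630/(13.71438 × 13.775) = 8.62819 m.
The centroid lies 2.9/2 = 1.45 m below the top edge, so the top edge sits at h_top = 8.62819 − 1.45 = 7.17819 m below the surface.

d_top ≈ 7.18 m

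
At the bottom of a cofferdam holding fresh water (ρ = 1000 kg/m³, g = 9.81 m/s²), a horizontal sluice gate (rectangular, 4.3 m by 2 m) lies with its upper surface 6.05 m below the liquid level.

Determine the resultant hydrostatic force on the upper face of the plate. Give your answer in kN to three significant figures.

F ≈ 510 kN

γ = ρg = 1000 × 9.81 = 9810 N/m³ = 9.81 kN/m³.
The plate is horizontal, so pressure is uniform at p = γ·h = 9.81 × 6.05 = 59.3505 kN/m².
A = 4.3 × 2 = 8.6 m².
F = p·A = 59.3505 × 8.6 = 510.414 kN.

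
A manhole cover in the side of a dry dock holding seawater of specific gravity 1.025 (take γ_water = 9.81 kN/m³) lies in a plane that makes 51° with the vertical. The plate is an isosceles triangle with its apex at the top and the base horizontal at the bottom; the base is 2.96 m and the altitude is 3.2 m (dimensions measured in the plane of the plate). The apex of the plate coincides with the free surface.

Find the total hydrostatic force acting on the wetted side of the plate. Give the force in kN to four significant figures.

F ≈ 63.93 kN

γ = 1.025 × 9.81 = 10.05525 kN/m³.
The plate makes 51° with the vertical, i.e. θ = 90° − 51° = 39° to the horizontal. Measuring y along the incline from the free-surface line, vertical depth h = y·sinθ with sinθ = 0.629320.
With the apex up, the centroid sits 2h/3 = 2 × 3.2/3 = 2.13333 m below the apex, so y_c = 2.13333 m and h_c = 2.13333 × 0.629320 = 1.34255 m.
A = ½ × 2.96 × 3.2 = 4.736 m².
Resultant F = γ·h_c·A = 10.05525 × 1.34255 × 4.736 = 63.9345 kN.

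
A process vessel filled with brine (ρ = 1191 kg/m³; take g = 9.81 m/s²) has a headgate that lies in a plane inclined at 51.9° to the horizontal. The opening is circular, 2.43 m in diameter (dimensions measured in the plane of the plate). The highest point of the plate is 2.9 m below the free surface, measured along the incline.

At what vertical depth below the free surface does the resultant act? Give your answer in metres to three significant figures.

γ = ρg = 1191 × 9.81 / 1000 = 11.68371 kN/m³.
Let θ = 51.9° be the plate's angle to the horizontal; measure y along the incline from where the plane meets the free surface. Vertical depth h = y·sinθ with sinθ = 0.786935.
The centroid is at the centre, 1.215 m below the top of the plate, so y_c = 2.9 + 1.215 = 4.115 m and h_c = 4.115 × 0.786935 = 3.23824 m.
A = π(1.215)² = 4.6377 m².
Resultant F = γ·h_c·A = 11.68371 × 3.23824 × 4.6377 = 175.466 kN.
I_c = πr⁴/4 = π × 1.215⁴/4 = 1.71157 m⁴.
Centre of pressure: y_p = y_c + I_c/(y_c·A) = 4.115 + 1.71157/(4.115 × 4.6377) = 4.115 + 0.0896855 = 4.20469 m along the plane.
Vertically, h_p = y_p·sinθ = 4.20469 × 0.786935 = 3.30882 m.

h_p = 3.31 m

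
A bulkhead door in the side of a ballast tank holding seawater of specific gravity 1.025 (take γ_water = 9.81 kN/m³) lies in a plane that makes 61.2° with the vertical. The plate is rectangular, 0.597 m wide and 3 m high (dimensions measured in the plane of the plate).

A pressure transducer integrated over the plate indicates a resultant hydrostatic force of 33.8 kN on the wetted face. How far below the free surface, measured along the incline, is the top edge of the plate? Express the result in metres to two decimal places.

y_top ≈ 2.40 m

γ = 1.025 × 9.81 = 10.05525 kN/m³.
A = 0.597 × 3 = 1.791 m².
From F = γ·h_c·A, the centroid depth is h_c = 33.8/(10.05525 × 1.791) = 1.87684 m.
The plate makes 61.2° with the vertical, i.e. θ = 90° − 61.2° = 28.8° to the horizontal. Measuring y along the incline from the free-surface line, vertical depth h = y·sinθ with sinθ = 0.481754.
Along the incline, y_c = h_c/sinθ = 1.87684/0.481754 = 3.89585 m.
The centroid lies 3/2 = 1.5 m below the top edge, so the top edge sits at y_top = 3.89585 − 1.5 = 2.39585 m along the incline.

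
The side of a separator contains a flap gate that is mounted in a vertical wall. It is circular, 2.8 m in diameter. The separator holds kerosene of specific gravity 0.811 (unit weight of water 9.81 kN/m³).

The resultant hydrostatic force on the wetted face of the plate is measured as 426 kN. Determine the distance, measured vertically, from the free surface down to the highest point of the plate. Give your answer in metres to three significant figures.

d_top ≈ 7.30 m

γ = 0.811 × 9.81 = 7.95591 kN/m³.
A = π(1.4)² = 6.15752 m².
From F = γ·h_c·A, the centroid depth is h_c = 426/(7.95591 × 6.15752) = 8.69589 m.
The centroid is at the centre, 1.4 m below the top of the plate, so the highest point sits at h_top = 8.69589 − 1.4 = 7.29589 m below the surface.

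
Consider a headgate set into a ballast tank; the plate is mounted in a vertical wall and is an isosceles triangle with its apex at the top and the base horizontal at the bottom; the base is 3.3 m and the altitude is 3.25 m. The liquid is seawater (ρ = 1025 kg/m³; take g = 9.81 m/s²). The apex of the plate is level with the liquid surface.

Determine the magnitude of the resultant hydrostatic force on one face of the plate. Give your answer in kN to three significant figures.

F ≈ 117 kN

γ = ρg = 1025 × 9.81 / 1000 = 10.05525 kN/m³.
With the apex up, the centroid sits 2h/3 = 2 × 3.25/3 = 2.16667 m below the apex, so the centroid depth is h_c = 2.16667 m.
A = ½ × 3.3 × 3.25 = 5.3625 m².
Resultant F = γ·h_c·A = 10.05525 × 2.16667 × 5.3625 = 116.83 kN.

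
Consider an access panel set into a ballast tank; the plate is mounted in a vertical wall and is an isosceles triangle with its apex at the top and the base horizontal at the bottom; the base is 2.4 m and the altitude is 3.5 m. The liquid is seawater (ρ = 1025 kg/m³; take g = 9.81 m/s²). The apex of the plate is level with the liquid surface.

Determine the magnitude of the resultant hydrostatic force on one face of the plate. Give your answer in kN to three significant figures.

γ = ρg = 1025 × 9.81 / 1000 = 10.05525 kN/m³.
With the apex up, the centroid sits 2h/3 = 2 × 3.5/3 = 2.33333 m below the apex, so the centroid depth is h_c = 2.33333 m.
A = ½ × 2.4 × 3.5 = 4.2 m².
Resultant F = γ·h_c·A = 10.05525 × 2.33333 × 4.2 = 98.5413 kN.

F ≈ 98.5 kN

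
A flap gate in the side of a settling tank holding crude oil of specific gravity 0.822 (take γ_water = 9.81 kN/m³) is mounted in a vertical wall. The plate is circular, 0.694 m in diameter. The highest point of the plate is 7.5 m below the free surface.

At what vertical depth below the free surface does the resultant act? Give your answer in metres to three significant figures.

h_p = 7.85 m

γ = 0.822 × 9.81 = 8.06382 kN/m³.
The centroid is at the centre, 0.347 m below the top of the plate, so the centroid depth is h_c = 7.5 + 0.347 = 7.847 m.
A = π(0.347)² = 0.378276 m².
Resultant F = γ·h_c·A = 8.06382 × 7.847 × 0.378276 = 23.9361 kN.
I_c = πr⁴/4 = π × 0.347⁴/4 = 0.011387 m⁴.
Centre of pressure: y_p = y_c + I_c/(y_c·A) = 7.847 + 0.011387/(7.847 × 0.378276) = 7.847 + 0.00383616 = 7.85084 m along the plane.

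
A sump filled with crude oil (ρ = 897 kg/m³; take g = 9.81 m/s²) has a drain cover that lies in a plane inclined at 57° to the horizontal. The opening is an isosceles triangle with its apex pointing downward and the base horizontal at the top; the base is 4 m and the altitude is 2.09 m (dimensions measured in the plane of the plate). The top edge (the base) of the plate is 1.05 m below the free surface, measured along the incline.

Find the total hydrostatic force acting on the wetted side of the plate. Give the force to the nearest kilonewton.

γ = ρg = 897 × 9.81 / 1000 = 8.79957 kN/m³.
Let θ = 57° be the plate's angle to the horizontal; measure y along the incline from where the plane meets the free surface. Vertical depth h = y·sinθ with sinθ = 0.838671.
With the apex down, the centroid sits h/3 = 2.09/3 = 0.696667 m below the base (the top edge), so y_c = 1.05 + 0.696667 = 1.74667 m and h_c = 1.74667 × 0.838671 = 1.46488 m.
A = ½ × 4 × 2.09 = 4.18 m².
Resultant F = γ·h_c·A = 8.79957 × 1.46488 × 4.18 = 53.8815 kN.

F ≈ 54 kN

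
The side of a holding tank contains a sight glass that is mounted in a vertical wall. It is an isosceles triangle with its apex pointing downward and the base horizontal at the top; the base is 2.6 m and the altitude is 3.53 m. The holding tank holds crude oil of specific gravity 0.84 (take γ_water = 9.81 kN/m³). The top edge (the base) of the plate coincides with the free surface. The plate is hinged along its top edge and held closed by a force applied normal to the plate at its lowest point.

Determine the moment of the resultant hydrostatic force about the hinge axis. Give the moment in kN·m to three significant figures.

M ≈ 78.5 kN·m

γ = 0.84 × 9.81 = 8.2404 kN/m³.
With the apex down, the centroid sits h/3 = 3.53/3 = 1.17667 m below the base (the top edge), so the centroid depth is h_c = 1.17667 m.
A = ½ × 2.6 × 3.53 = 4.589 m².
Resultant F = γ·h_c·A = 8.2404 × 1.17667 × 4.589 = 44.496 kN.
I_c = b·h³/36 = 2.6 × 3.53³/36 = 3.17684 m⁴.
Centre of pressure: y_p = y_c + I_c/(y_c·A) = 1.17667 + 3.17684/(1.17667 × 4.589) = 1.17667 + 0.588332 = 1.765 m along the plane.
The resultant acts 1.17667 + 0.588332 = 1.765 m (along the plate) below the hinge at the top edge, so the moment about the hinge is M = F × 1.765 = 44.496 × 1.765 = 78.5354 kN·m.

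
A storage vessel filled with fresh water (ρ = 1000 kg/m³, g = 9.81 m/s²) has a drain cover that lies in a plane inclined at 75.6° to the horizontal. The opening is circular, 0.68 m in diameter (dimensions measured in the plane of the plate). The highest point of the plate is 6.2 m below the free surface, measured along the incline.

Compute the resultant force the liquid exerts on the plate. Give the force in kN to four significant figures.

γ = ρg = 1000 × 9.81 = 9810 N/m³ = 9.81 kN/m³.
Let θ = 75.6° be the plate's angle to the horizontal; measure y along the incline from where the plane meets the free surface. Vertical depth h = y·sinθ with sinθ = 0.968583.
The centroid is at the centre, 0.34 m below the top of the plate, so y_c = 6.2 + 0.34 = 6.54 m and h_c = 6.54 × 0.968583 = 6.33453 m.
A = π(0.34)² = 0.363168 m².
Resultant F = γ·h_c·A = 9.81 × 6.33453 × 0.363168 = 22.5679 kN.

F ≈ 22.57 kN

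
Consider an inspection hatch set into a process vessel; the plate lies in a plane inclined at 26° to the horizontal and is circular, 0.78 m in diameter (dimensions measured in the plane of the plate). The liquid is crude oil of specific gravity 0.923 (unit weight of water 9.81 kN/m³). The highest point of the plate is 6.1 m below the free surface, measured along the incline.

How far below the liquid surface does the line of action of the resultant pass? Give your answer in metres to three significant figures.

h_p = 2.85 m

γ = 0.923 × 9.81 = 9.05463 kN/m³.
Let θ = 26° be the plate's angle to the horizontal; measure y along the incline from where the plane meets the free surface. Vertical depth h = y·sinθ with sinθ = 0.438371.
The centroid is at the centre, 0.39 m below the top of the plate, so y_c = 6.1 + 0.39 = 6.49 m and h_c = 6.49 × 0.438371 = 2.84503 m.
A = π(0.39)² = 0.477836 m².
Resultant F = γ·h_c·A = 9.05463 × 2.84503 × 0.477836 = 12.3094 kN.
I_c = πr⁴/4 = π × 0.39⁴/4 = 0.0181697 m⁴.
Centre of pressure: y_p = y_c + I_c/(y_c·A) = 6.49 + 0.0181697/(6.49 × 0.477836) = 6.49 + 0.00585901 = 6.49586 m along the plane.
Vertically, h_p = y_p·sinθ = 6.49586 × 0.438371 = 2.8476 m.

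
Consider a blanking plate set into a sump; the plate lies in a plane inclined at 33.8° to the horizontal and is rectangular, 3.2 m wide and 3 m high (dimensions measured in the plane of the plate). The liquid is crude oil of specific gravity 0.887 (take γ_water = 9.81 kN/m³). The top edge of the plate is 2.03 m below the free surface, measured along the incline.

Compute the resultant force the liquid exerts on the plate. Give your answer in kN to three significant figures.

γ = 0.887 × 9.81 = 8.70147 kN/m³.
Let θ = 33.8° be the plate's angle to the horizontal; measure y along the incline from where the plane meets the free surface. Vertical depth h = y·sinθ with sinθ = 0.556296.
The centroid lies 3/2 = 1.5 m below the top edge, so y_c = 2.03 + 1.5 = 3.53 m and h_c = 3.53 × 0.556296 = 1.96372 m.
A = 3.2 × 3 = 9.6 m².
Resultant F = γ·h_c·A = 8.70147 × 1.96372 × 9.6 = 164.038 kN.

F ≈ 164 kN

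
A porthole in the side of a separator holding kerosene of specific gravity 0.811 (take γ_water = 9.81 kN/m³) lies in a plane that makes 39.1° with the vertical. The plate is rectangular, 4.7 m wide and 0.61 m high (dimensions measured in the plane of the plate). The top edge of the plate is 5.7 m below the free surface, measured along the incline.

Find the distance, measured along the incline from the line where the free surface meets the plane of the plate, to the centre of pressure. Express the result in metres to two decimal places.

γ = 0.811 × 9.81 = 7.95591 kN/m³.
The plate makes 39.1° with the vertical, i.e. θ = 90° − 39.1° = 50.9° to the horizontal. Measuring y along the incline from the free-surface line, vertical depth h = y·sinθ with sinθ = 0.776046.
The centroid lies 0.61/2 = 0.305 m below the top edge, so y_c = 5.7 + 0.305 = 6.005 m and h_c = 6.005 × 0.776046 = 4.66016 m.
A = 4.7 × 0.61 = 2.867 m².
Resultant F = γ·h_c·A = 7.95591 × 4.66016 × 2.867 = 106.296 kN.
I_c = b·h³/12 = 4.7 × 0.61³/12 = 0.0889009 m⁴.
Centre of pressure: y_p = y_c + I_c/(y_c·A) = 6.005 + 0.0889009/(6.005 × 2.867) = 6.005 + 0.00516375 = 6.01016 m along the plane.

y_p = 6.01 m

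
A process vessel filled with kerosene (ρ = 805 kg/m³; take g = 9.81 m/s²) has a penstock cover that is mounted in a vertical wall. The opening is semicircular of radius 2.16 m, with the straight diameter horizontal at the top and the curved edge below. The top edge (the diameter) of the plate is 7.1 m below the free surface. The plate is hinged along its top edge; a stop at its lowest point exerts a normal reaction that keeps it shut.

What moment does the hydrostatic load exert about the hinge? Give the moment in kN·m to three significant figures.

γ = ρg = 805 × 9.81 / 1000 = 7.89705 kN/m³.
The centroid of a semicircle lies 4r/(3π) = 0.916732 m from the diameter, here below the top edge, so the centroid depth is h_c = 7.1 + 0.916732 = 8.01673 m.
A = πr²/2 = π × 2.16²/2 = 7.32871 m².
Resultant F = γ·h_c·A = 7.89705 × 8.01673 × 7.32871 = 463.97 kN.
I_c = (π/8 − 8/(9π))·r⁴ = 0.109757 × 2.16⁴ = 2.38917 m⁴.
Centre of pressure: y_p = y_c + I_c/(y_c·A) = 8.01673 + 2.38917/(8.01673 × 7.32871) = 8.01673 + 0.0406651 = 8.0574 m along the plane.
The resultant acts 0.916732 + 0.0406651 = 0.957397 m (along the plate) below the hinge at the top edge, so the moment about the hinge is M = F × 0.957397 = 463.97 × 0.957397 = 444.203 kN·m.

M ≈ 444 kN·m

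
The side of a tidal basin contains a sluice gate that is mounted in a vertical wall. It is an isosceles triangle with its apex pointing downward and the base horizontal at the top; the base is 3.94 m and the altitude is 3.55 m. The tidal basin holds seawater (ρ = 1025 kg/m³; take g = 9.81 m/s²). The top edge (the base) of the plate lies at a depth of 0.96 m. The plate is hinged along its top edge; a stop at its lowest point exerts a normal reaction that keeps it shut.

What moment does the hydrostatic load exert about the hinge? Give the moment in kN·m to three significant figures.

γ = ρg = 1025 × 9.81 / 1000 = 10.05525 kN/m³.
With the apex down, the centroid sits h/3 = 3.55/3 = 1.18333 m below the base (the top edge), so the centroid depth is h_c = 0.96 + 1.18333 = 2.14333 m.
A = ½ × 3.94 × 3.55 = 6.9935 m².
Resultant F = γ·h_c·A = 10.05525 × 2.14333 × 6.9935 = 150.722 kN.
I_c = b·h³/36 = 3.94 × 3.55³/36 = 4.89642 m⁴.
Centre of pressure: y_p = y_c + I_c/(y_c·A) = 2.14333 + 4.89642/(2.14333 × 6.9935) = 2.14333 + 0.326659 = 2.46999 m along the plane.
The resultant acts 1.18333 + 0.326659 = 1.50999 m (along the plate) below the hinge at the top edge, so the moment about the hinge is M = F × 1.50999 = 150.722 × 1.50999 = 227.589 kN·m.

M ≈ 228 kN·m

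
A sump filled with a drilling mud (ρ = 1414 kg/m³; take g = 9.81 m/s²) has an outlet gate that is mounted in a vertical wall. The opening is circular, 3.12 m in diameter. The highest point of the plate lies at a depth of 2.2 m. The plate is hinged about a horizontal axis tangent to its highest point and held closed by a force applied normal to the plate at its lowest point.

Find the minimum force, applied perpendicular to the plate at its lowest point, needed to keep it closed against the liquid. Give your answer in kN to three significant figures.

γ = ρg = 1414 × 9.81 / 1000 = 13.87134 kN/m³.
The centroid is at the centre, 1.56 m below the top of the plate, so the centroid depth is h_c = 2.2 + 1.56 = 3.76 m.
A = π(1.56)² = 7.64538 m².
Resultant F = γ·h_c·A = 13.87134 × 3.76 × 7.64538 = 398.754 kN.
I_c = πr⁴/4 = π × 1.56⁴/4 = 4.65145 m⁴.
Centre of pressure: y_p = y_c + I_c/(y_c·A) = 3.76 + 4.65145/(3.76 × 7.64538) = 3.76 + 0.161809 = 3.92181 m along the plane.
The resultant acts 1.56 + 0.161809 = 1.72181 m (along the plate) below the hinge at the top edge, so the moment about the hinge is M = F × 1.72181 = 398.754 × 1.72181 = 686.579 kN·m.
A normal force at the bottom, 3.12 m from the hinge, must supply this moment: P = 686.579/3.12 = 220.057 kN.

P ≈ 220 kN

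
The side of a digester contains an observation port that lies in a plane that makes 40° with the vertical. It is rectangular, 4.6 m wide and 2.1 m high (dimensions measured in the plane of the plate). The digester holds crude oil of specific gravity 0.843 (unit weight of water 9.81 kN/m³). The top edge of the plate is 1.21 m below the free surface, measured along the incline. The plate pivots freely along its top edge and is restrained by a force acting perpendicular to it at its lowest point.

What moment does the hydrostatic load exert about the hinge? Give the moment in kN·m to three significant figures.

γ = 0.843 × 9.81 = 8.26983 kN/m³.
The plate makes 40° with the vertical, i.e. θ = 90° − 40° = 50° to the horizontal. Measuring y along the incline from the free-surface line, vertical depth h = y·sinθ with sinθ = 0.766044.
The centroid lies 2.1/2 = 1.05 m below the top edge, so y_c = 1.21 + 1.05 = 2.26 m and h_c = 2.26 × 0.766044 = 1.73126 m.
A = 4.6 × 2.1 = 9.66 m².
Resultant F = γ·h_c·A = 8.26983 × 1.73126 × 9.66 = 138.304 kN.
I_c = b·h³/12 = 4.6 × 2.1³/12 = 3.55005 m⁴.
Centre of pressure: y_p = y_c + I_c/(y_c·A) = 2.26 + 3.55005/(2.26 × 9.66) = 2.26 + 0.162611 = 2.42261 m along the plane.
The resultant acts 1.05 + 0.162611 = 1.21261 m (along the plate) below the hinge at the top edge, so the moment about the hinge is M = F × 1.21261 = 138.304 × 1.21261 = 167.709 kN·m.

M ≈ 168 kN·m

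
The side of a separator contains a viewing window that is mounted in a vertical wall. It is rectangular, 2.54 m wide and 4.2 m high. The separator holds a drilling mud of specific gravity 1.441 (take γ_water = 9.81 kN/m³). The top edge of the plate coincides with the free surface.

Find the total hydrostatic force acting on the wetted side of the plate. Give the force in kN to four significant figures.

F ≈ 316.7 kN

γ = 1.441 × 9.81 = 14.13621 kN/m³.
The centroid lies 4.2/2 = 2.1 m below the top edge, so the centroid depth is h_c = 2.1 m.
A = 2.54 × 4.2 = 10.668 m².
Resultant F = γ·h_c·A = 14.13621 × 2.1 × 10.668 = 316.691 kN.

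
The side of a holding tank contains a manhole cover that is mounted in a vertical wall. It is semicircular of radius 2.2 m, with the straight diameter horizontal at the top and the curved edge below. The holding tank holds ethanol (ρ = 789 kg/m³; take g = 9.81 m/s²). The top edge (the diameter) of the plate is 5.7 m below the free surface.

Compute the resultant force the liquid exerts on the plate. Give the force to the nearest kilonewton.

F ≈ 390 kN

γ = ρg = 789 × 9.81 / 1000 = 7.74009 kN/m³.
The centroid of a semicircle lies 4r/(3π) = 0.933709 m from the diameter, here below the top edge, so the centroid depth is h_c = 5.7 + 0.933709 = 6.63371 m.
A = πr²/2 = π × 2.2²/2 = 7.60265 m².
Resultant F = γ·h_c·A = 7.74009 × 6.63371 × 7.60265 = 390.362 kN.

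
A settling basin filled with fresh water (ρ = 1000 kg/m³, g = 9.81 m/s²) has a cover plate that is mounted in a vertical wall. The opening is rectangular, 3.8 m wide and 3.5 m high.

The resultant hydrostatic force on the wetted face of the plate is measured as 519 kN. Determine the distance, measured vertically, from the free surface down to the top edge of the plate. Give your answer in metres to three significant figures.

γ = ρg = 1000 × 9.81 = 9810 N/m³ = 9.81 kN/m³.
A = 3.8 × 3.5 = 13.3 m².
From F = γ·h_c·A, the centroid depth is h_c = 519/(9.81 × 13.3) = 3.97783 m.
The centroid lies 3.5/2 = 1.75 m below the top edge, so the top edge sits at h_top = 3.97783 − 1.75 = 2.22783 m below the surface.

d_top ≈ 2.23 m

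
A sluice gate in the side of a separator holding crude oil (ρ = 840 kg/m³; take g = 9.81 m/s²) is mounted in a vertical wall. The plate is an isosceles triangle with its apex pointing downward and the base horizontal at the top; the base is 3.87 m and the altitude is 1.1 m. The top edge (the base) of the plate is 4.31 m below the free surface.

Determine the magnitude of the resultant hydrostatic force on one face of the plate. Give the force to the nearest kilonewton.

γ = ρg = 840 × 9.81 / 1000 = 8.2404 kN/m³.
With the apex down, the centroid sits h/3 = 1.1/3 = 0.366667 m below the base (the top edge), so the centroid depth is h_c = 4.31 + 0.366667 = 4.67667 m.
A = ½ × 3.87 × 1.1 = 2.1285 m².
Resultant F = γ·h_c·A = 8.2404 × 4.67667 × 2.1285 = 82.0273 kN.

F ≈ 82 kN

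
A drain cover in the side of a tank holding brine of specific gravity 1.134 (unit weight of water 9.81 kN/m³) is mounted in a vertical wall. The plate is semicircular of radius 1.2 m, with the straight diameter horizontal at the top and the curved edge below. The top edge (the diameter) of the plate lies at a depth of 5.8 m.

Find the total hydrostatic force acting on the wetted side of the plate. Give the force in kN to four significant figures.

F ≈ 158.8 kN

γ = 1.134 × 9.81 = 11.12454 kN/m³.
The centroid of a semicircle lies 4r/(3π) = 0.509296 m from the diameter, here below the top edge, so the centroid depth is h_c = 5.8 + 0.509296 = 6.3093 m.
A = πr²/2 = π × 1.2²/2 = 2.26195 m².
Resultant F = γ·h_c·A = 11.12454 × 6.3093 × 2.26195 = 158.762 kN.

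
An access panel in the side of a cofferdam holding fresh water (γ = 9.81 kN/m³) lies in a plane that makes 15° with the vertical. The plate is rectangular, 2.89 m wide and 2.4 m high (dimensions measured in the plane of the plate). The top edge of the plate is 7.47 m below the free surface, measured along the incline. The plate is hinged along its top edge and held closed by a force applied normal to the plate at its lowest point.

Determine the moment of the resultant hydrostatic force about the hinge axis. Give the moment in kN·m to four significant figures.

M ≈ 715.3 kN·m

γ = 9.81 kN/m³.
The plate makes 15° with the vertical, i.e. θ = 90° − 15° = 75° to the horizontal. Measuring y along the incline from the free-surface line, vertical depth h = y·sinθ with sinθ = 0.965926.
The centroid lies 2.4/2 = 1.2 m below the top edge, so y_c = 7.47 + 1.2 = 8.67 m and h_c = 8.67 × 0.965926 = 8.37458 m.
A = 2.89 × 2.4 = 6.936 m².
Resultant F = γ·h_c·A = 9.81 × 8.37458 × 6.936 = 569.825 kN.
I_c = b·h³/12 = 2.89 × 2.4³/12 = 3.32928 m⁴.
Centre of pressure: y_p = y_c + I_c/(y_c·A) = 8.67 + 3.32928/(8.67 × 6.936) = 8.67 + 0.0553633 = 8.72536 m along the plane.
The resultant acts 1.2 + 0.0553633 = 1.25536 m (along the plate) below the hinge at the top edge, so the moment about the hinge is M = F × 1.25536 = 569.825 × 1.25536 = 715.336 kN·m.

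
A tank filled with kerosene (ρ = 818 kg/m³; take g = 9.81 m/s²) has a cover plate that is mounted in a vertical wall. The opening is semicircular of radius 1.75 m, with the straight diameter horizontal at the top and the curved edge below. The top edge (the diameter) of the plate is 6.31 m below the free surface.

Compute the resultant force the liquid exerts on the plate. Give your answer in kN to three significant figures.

γ = ρg = 818 × 9.81 / 1000 = 8.02458 kN/m³.
The centroid of a semicircle lies 4r/(3π) = 0.742723 m from the diameter, here below the top edge, so the centroid depth is h_c = 6.31 + 0.742723 = 7.05272 m.
A = πr²/2 = π × 1.75²/2 = 4.81056 m².
Resultant F = γ·h_c·A = 8.02458 × 7.05272 × 4.81056 = 272.254 kN.

F ≈ 272 kN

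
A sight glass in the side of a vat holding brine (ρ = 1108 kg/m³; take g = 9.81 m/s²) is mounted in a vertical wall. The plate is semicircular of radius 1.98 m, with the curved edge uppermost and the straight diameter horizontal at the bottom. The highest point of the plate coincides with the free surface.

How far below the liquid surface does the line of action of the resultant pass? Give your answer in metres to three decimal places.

h_p = 1.380 m

γ = ρg = 1108 × 9.81 / 1000 = 10.86948 kN/m³.
The centroid lies 4r/(3π) = 0.840338 m above the diameter, so r − 4r/(3π) = 1.98 − 0.840338 = 1.13966 m below the topmost point, so the centroid depth is h_c = 1.13966 m.
A = πr²/2 = π × 1.98²/2 = 6.15815 m².
Resultant F = γ·h_c·A = 10.86948 × 1.13966 × 6.15815 = 76.2842 kN.
I_c = (π/8 − 8/(9π))·r⁴ = 0.109757 × 1.98⁴ = 1.68691 m⁴.
Centre of pressure: y_p = y_c + I_c/(y_c·A) = 1.13966 + 1.68691/(1.13966 × 6.15815) = 1.13966 + 0.240362 = 1.38002 m along the plane.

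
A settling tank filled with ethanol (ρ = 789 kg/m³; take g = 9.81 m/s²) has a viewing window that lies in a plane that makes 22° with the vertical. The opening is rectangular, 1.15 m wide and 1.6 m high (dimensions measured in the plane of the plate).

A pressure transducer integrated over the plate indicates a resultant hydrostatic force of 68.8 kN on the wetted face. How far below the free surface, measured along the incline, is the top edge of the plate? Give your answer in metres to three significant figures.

y_top ≈ 4.41 m

γ = ρg = 789 × 9.81 / 1000 = 7.74009 kN/m³.
A = 1.15 × 1.6 = 1.84 m².
From F = γ·h_c·A, the centroid depth is h_c = 68.8/(7.74009 × 1.84) = 4.83086 m.
The plate makes 22° with the vertical, i.e. θ = 90° − 22° = 68° to the horizontal. Measuring y along the incline from the free-surface line, vertical depth h = y·sinθ with sinθ = 0.927184.
Along the incline, y_c = h_c/sinθ = 4.83086/0.927184 = 5.21025 m.
The centroid lies 1.6/2 = 0.8 m below the top edge, so the top edge sits at y_top = 5.21025 − 0.8 = 4.41025 m along the incline.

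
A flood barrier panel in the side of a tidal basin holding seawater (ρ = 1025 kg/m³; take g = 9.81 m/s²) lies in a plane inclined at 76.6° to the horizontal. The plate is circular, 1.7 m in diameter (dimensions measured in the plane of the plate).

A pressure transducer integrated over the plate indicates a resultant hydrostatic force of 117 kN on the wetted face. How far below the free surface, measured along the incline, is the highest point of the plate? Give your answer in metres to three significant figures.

γ = ρg = 1025 × 9.81 / 1000 = 10.05525 kN/m³.
A = π(0.85)² = 2.2698 m².
From F = γ·h_c·A, the centroid depth is h_c = 117/(10.05525 × 2.2698) = 5.12632 m.
Let θ = 76.6° be the plate's angle to the horizontal; measure y along the incline from where the plane meets the free surface. Vertical depth h = y·sinθ with sinθ = 0.972776.
Along the incline, y_c = h_c/sinθ = 5.12632/0.972776 = 5.26978 m.
The centroid is at the centre, 0.85 m below the top of the plate, so the highest point sits at y_top = 5.26978 − 0.85 = 4.41978 m along the incline.

y_top ≈ 4.42 m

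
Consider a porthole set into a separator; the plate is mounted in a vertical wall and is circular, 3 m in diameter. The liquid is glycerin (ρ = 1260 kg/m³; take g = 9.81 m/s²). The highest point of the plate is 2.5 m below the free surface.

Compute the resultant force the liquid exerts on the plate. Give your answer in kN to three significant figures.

F ≈ 349 kN

γ = ρg = 1260 × 9.81 / 1000 = 12.3606 kN/m³.
The centroid is at the centre, 1.5 m below the top of the plate, so the centroid depth is h_c = 2.5 + 1.5 = 4 m.
A = π(1.5)² = 7.06858 m².
Resultant F = γ·h_c·A = 12.3606 × 4 × 7.06858 = 349.488 kN.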